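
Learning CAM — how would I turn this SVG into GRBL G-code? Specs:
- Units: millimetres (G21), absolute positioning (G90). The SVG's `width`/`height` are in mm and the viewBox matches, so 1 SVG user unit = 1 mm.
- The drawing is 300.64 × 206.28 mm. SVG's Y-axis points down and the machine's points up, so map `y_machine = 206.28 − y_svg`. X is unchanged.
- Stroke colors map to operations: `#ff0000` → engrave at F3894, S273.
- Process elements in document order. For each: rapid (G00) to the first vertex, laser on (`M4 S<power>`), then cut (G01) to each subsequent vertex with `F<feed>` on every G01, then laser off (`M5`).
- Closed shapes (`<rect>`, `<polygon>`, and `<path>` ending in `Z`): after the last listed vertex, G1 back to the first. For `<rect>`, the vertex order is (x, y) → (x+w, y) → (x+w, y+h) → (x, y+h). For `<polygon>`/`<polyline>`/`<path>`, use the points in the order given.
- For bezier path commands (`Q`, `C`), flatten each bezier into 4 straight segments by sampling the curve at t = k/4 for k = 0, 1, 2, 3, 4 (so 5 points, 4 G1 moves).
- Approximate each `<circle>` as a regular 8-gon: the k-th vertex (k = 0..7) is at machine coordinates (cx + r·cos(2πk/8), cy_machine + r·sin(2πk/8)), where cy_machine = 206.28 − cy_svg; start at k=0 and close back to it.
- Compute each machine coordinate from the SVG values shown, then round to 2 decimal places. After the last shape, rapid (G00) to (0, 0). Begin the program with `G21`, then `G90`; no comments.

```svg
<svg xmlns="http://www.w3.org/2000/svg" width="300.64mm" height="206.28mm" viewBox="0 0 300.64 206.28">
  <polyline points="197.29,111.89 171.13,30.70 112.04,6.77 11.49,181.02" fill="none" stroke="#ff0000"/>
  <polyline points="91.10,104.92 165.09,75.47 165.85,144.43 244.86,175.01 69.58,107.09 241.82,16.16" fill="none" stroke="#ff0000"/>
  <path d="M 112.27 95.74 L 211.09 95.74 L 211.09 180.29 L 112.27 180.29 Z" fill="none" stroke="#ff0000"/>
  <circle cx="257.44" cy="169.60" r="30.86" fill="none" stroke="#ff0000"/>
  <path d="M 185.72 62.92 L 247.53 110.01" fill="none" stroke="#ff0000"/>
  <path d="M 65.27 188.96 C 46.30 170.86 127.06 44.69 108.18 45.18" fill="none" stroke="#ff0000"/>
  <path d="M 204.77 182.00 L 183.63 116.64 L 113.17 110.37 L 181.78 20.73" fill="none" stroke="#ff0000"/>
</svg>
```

1 u = 1 mm; y_m = 206.28 − y.

[1] `<polyline>` open polyline, #ff0000→engrave S273 F3894: (197.29,94.39) → (171.13,175.58) → (112.04,199.51) → (11.49,25.26)

[2] `<polyline>` open polyline, #ff0000→engrave S273 F3894: (91.10,101.36) → (165.09,130.81) → (165.85,61.85) → (244.86,31.27) → (69.58,99.19) → (241.82,190.12)

[3] `<path>` rectangle, #ff0000→engrave S273 F3894: (112.27,110.54) → (211.09,110.54) → (211.09,25.99) → (112.27,25.99) → (112.27,110.54) (closed)

[4] `<circle>` circle, #ff0000→engrave S273 F3894: (288.30,36.68) → (279.26,58.50) → (257.44,67.54) → (235.62,58.50) → (226.58,36.68) → (235.62,14.86) → (257.44,5.82) → (279.26,14.86) → (288.30,36.68) (closed)

[5] `<path>` line segment, #ff0000→engrave S273 F3894: (185.72,143.36) → (247.53,96.27)

[6] `<path>` cubic bezier, #ff0000→engrave S273 F3894: (65.27,17.32) → (66.63,47.49) → (86.69,96.18) → (106.77,141.39) → (108.18,161.10)

[7] `<path>` open polyline, #ff0000→engrave S273 F3894: (204.77,24.28) → (183.63,89.64) → (113.17,95.91) → (181.78,185.55)

G21
G90
G00 X197.29 Y94.39
M4 S273
G01 X171.13 Y175.58 F3894
G01 X112.04 Y199.51 F3894
G01 X11.49 Y25.26 F3894
M5
G00 X91.10 Y101.36
M4 S273
G01 X165.09 Y130.81 F3894
G01 X165.85 Y61.85 F3894
G01 X244.86 Y31.27 F3894
G01 X69.58 Y99.19 F3894
G01 X241.82 Y190.12 F3894
M5
G00 X112.27 Y110.54
M4 S273
G01 X211.09 Y110.54 F3894
G01 X211.09 Y25.99 F3894
G01 X112.27 Y25.99 F3894
G01 X112.27 Y110.54 F3894
M5
G00 X288.30 Y36.68
M4 S273
G01 X279.26 Y58.50 F3894
G01 X257.44 Y67.54 F3894
G01 X235.62 Y58.50 F3894
G01 X226.58 Y36.68 F3894
G01 X235.62 Y14.86 F3894
G01 X257.44 Y5.82 F3894
G01 X279.26 Y14.86 F3894
G01 X288.30 Y36.68 F3894
M5
G00 X185.72 Y143.36
M4 S273
G01 X247.53 Y96.27 F3894
M5
G00 X65.27 Y17.32
M4 S273
G01 X66.63 Y47.49 F3894
G01 X86.69 Y96.18 F3894
G01 X106.77 Y141.39 F3894
G01 X108.18 Y161.10 F3894
M5
G00 X204.77 Y24.28
M4 S273
G01 X183.63 Y89.64 F3894
G01 X113.17 Y95.91 F3894
G01 X181.78 Y185.55 F3894
M5
G00 X0.00 Y0.00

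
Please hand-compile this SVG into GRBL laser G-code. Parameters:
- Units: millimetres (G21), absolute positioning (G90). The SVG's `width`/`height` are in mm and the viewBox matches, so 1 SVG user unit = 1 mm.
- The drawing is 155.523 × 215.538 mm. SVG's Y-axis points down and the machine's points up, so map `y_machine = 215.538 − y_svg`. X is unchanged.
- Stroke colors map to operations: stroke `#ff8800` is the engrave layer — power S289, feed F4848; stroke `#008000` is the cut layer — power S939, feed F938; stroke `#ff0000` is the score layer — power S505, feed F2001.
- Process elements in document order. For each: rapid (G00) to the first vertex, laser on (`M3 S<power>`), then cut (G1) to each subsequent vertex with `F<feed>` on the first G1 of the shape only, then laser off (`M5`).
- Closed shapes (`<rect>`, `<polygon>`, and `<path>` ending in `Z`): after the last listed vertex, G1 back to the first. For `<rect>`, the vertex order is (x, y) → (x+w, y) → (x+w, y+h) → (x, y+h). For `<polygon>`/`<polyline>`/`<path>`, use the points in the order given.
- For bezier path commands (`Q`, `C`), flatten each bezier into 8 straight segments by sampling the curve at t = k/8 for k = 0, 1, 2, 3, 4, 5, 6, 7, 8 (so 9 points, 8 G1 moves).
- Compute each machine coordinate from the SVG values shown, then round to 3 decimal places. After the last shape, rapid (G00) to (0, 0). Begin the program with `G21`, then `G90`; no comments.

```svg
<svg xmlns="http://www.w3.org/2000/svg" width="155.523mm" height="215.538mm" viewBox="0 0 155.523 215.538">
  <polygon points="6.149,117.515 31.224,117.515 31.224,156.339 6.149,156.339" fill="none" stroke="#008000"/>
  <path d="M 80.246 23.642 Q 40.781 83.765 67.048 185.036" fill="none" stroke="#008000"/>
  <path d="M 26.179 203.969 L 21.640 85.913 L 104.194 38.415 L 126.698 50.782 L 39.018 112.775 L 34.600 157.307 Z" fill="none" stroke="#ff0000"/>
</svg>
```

viewBox `0 0 155.523 215.538` with mm width/height → 1 unit = 1 mm. Flip: y_m = 215.538 − y_svg.

**Shape 1** — `<polygon>` rectangle, stroke `#008000` → cut (S939, F938). Machine vertices: (6.149,98.023) → (31.224,98.023) → (31.224,59.199) → (6.149,59.199) → (6.149,98.023). Closed: final G1 returns to the first vertex.

**Shape 2** — `<path>` quadratic bezier, stroke `#008000` → cut (S939, F938). Control points (SVG): P0=(80.246,23.642), P1=(40.781,83.765), P2=(67.048,185.036); sampled at t=k/8. Machine vertices: (80.246,191.896) → (71.407,176.222) → (64.622,159.263) → (59.891,141.017) → (57.214,121.486) → (56.591,100.669) → (58.023,78.566) → (61.508,55.177) → (67.048,30.502). Open path.

**Shape 3** — `<path>` closed polygon, stroke `#ff0000` → score (S505, F2001). Machine vertices: (26.179,11.569) → (21.640,129.625) → (104.194,177.123) → (126.698,164.756) → (39.018,102.763) → (34.600,58.231) → (26.179,11.569). Closed: final G1 returns to the first vertex.

G21
G90
G00 X6.149 Y98.023
M3 S939
G1 X31.224 Y98.023 F938
G1 X31.224 Y59.199
G1 X6.149 Y59.199
G1 X6.149 Y98.023
M5
G00 X80.246 Y191.896
M3 S939
G1 X71.407 Y176.222 F938
G1 X64.622 Y159.263
G1 X59.891 Y141.017
G1 X57.214 Y121.486
G1 X56.591 Y100.669
G1 X58.023 Y78.566
G1 X61.508 Y55.177
G1 X67.048 Y30.502
M5
G00 X26.179 Y11.569
M3 S505
G1 X21.640 Y129.625 F2001
G1 X104.194 Y177.123
G1 X126.698 Y164.756
G1 X39.018 Y102.763
G1 X34.600 Y58.231
G1 X26.179 Y11.569
M5
G00 X0.000 Y0.000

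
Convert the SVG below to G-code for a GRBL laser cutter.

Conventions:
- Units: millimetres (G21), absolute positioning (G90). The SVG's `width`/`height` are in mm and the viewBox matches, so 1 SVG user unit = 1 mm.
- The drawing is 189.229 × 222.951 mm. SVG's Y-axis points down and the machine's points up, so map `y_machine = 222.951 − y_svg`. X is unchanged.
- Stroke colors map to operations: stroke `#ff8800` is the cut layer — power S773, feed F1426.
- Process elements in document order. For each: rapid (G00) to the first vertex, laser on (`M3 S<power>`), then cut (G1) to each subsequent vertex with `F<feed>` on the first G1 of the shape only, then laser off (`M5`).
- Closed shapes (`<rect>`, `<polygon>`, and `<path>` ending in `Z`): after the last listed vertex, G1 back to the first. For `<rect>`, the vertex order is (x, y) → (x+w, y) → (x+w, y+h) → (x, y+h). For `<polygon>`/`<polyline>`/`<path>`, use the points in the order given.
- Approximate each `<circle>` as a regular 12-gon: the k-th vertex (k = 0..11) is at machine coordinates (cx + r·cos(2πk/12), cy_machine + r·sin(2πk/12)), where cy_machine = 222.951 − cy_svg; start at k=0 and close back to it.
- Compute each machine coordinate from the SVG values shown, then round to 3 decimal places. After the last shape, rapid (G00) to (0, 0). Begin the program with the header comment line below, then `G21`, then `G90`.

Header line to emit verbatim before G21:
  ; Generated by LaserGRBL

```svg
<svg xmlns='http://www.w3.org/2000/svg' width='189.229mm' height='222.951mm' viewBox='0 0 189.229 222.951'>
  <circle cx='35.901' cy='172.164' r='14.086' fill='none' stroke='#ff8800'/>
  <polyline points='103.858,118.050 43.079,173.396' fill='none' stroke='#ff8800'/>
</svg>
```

Since the viewBox matches the mm dimensions, user units are millimetres directly. The only transform is the Y-flip y_m = 222.951 − y_svg.

Shape 1 is a circle drawn with `<circle>`. Its stroke #ff8800 means cut at S773, F1426. After flipping Y the toolpath is (49.987,50.787) → (48.100,57.830) → (42.944,62.986) → (35.901,64.873) → (28.858,62.986) → (23.702,57.830) → (21.815,50.787) → (23.702,43.744) → (28.858,38.588) → (35.901,36.701) → (42.944,38.588) → (48.100,43.744) → (49.987,50.787), returning to the start.

Shape 2 is a line segment drawn with `<polyline>`. Its stroke #ff8800 means cut at S773, F1426. After flipping Y the toolpath is (103.858,104.901) → (43.079,49.555).

; Generated by LaserGRBL
G21
G90
G00 X49.987 Y50.787
M3 S773
G1 X48.100 Y57.830 F1426
G1 X42.944 Y62.986
G1 X35.901 Y64.873
G1 X28.858 Y62.986
G1 X23.702 Y57.830
G1 X21.815 Y50.787
G1 X23.702 Y43.744
G1 X28.858 Y38.588
G1 X35.901 Y36.701
G1 X42.944 Y38.588
G1 X48.100 Y43.744
G1 X49.987 Y50.787
M5
G00 X103.858 Y104.901
M3 S773
G1 X43.079 Y49.555 F1426
M5
G00 X0.000 Y0.000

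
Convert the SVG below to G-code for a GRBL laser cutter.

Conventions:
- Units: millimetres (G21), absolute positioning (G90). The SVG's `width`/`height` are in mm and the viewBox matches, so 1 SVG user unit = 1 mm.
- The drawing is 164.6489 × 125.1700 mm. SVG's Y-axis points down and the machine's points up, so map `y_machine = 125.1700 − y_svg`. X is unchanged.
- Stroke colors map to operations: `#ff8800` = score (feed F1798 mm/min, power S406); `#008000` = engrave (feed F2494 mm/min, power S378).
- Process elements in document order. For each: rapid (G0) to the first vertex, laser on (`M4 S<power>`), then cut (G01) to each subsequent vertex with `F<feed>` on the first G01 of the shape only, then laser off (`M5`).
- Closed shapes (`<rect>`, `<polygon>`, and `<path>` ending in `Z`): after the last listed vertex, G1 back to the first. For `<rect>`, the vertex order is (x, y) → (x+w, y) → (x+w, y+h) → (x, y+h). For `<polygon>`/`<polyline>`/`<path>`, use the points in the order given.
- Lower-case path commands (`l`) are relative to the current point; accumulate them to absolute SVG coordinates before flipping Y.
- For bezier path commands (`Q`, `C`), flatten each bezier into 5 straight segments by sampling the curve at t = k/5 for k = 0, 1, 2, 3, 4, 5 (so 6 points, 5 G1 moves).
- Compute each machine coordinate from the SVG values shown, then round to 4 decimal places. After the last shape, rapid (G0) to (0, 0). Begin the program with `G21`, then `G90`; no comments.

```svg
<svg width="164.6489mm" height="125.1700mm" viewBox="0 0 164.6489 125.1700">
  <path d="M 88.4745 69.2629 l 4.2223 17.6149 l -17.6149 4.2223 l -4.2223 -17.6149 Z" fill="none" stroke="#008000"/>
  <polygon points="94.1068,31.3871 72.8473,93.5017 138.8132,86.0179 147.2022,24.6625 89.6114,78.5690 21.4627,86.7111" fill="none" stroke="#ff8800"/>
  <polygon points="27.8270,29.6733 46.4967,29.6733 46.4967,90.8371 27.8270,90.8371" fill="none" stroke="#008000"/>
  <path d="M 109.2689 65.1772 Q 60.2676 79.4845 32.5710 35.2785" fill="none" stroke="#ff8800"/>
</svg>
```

Since the viewBox matches the mm dimensions, user units are millimetres directly. The only transform is the Y-flip y_m = 125.1700 − y_svg.

Shape 1 is a regular polygon drawn with `<path>`. Its stroke #008000 means engrave at S378, F2494. After flipping Y the toolpath is (88.4745,55.9071) → (92.6968,38.2922) → (75.0819,34.0699) → (70.8596,51.6848) → (88.4745,55.9071), returning to the start.

Shape 2 is a closed polygon drawn with `<polygon>`. Its stroke #ff8800 means score at S406, F1798. After flipping Y the toolpath is (94.1068,93.7829) → (72.8473,31.6683) → (138.8132,39.1521) → (147.2022,100.5075) → (89.6114,46.6010) → (21.4627,38.4589) → (94.1068,93.7829), returning to the start.

Shape 3 is a rectangle drawn with `<polygon>`. Its stroke #008000 means engrave at S378, F2494. After flipping Y the toolpath is (27.8270,95.4967) → (46.4967,95.4967) → (46.4967,34.3329) → (27.8270,34.3329) → (27.8270,95.4967), returning to the start.

Shape 4 is a quadratic bezier drawn with `<path>`. Its stroke #ff8800 means score at S406, F1798. After flipping Y the toolpath is (109.2689,59.9928) → (90.5206,56.6104) → (73.4766,57.9091) → (58.1370,63.8888) → (44.5018,74.5496) → (32.5710,89.8915).

G21
G90
G0 X88.4745 Y55.9071
M4 S378
G01 X92.6968 Y38.2922 F2494
G01 X75.0819 Y34.0699
G01 X70.8596 Y51.6848
G01 X88.4745 Y55.9071
M5
G0 X94.1068 Y93.7829
M4 S406
G01 X72.8473 Y31.6683 F1798
G01 X138.8132 Y39.1521
G01 X147.2022 Y100.5075
G01 X89.6114 Y46.6010
G01 X21.4627 Y38.4589
G01 X94.1068 Y93.7829
M5
G0 X27.8270 Y95.4967
M4 S378
G01 X46.4967 Y95.4967 F2494
G01 X46.4967 Y34.3329
G01 X27.8270 Y34.3329
G01 X27.8270 Y95.4967
M5
G0 X109.2689 Y59.9928
M4 S406
G01 X90.5206 Y56.6104 F1798
G01 X73.4766 Y57.9091
G01 X58.1370 Y63.8888
G01 X44.5018 Y74.5496
G01 X32.5710 Y89.8915
M5
G0 X0.0000 Y0.0000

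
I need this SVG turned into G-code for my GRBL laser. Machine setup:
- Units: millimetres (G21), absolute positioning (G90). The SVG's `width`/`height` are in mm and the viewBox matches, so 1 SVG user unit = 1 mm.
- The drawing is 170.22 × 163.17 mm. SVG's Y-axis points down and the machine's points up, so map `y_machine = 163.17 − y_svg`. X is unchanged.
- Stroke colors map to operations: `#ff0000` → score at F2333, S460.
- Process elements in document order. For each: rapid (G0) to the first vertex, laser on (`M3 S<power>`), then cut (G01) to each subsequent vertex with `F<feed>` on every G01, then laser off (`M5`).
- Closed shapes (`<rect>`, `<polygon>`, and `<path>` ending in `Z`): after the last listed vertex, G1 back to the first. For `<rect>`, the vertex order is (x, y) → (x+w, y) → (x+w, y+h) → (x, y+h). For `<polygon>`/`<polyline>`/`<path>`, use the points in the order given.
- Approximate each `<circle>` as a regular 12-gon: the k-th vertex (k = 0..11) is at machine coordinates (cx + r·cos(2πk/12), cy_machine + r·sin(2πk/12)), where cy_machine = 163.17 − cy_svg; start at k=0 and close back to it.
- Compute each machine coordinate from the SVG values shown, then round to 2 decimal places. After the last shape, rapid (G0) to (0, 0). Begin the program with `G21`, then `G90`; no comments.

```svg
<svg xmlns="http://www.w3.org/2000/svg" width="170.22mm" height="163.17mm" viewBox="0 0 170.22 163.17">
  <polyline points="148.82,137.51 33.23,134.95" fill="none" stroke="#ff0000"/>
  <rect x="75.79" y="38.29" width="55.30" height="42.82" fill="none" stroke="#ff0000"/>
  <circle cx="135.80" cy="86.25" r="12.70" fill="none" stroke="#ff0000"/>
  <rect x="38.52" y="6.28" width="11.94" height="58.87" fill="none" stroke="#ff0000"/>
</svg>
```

G21
G90
G0 X148.82 Y25.66
M3 S460
G01 X33.23 Y28.22 F2333
M5
G0 X75.79 Y124.88
M3 S460
G01 X131.09 Y124.88 F2333
G01 X131.09 Y82.06 F2333
G01 X75.79 Y82.06 F2333
G01 X75.79 Y124.88 F2333
M5
G0 X148.50 Y76.92
M3 S460
G01 X146.80 Y83.27 F2333
G01 X142.15 Y87.92 F2333
G01 X135.80 Y89.62 F2333
G01 X129.45 Y87.92 F2333
G01 X124.80 Y83.27 F2333
G01 X123.10 Y76.92 F2333
G01 X124.80 Y70.57 F2333
G01 X129.45 Y65.92 F2333
G01 X135.80 Y64.22 F2333
G01 X142.15 Y65.92 F2333
G01 X146.80 Y70.57 F2333
G01 X148.50 Y76.92 F2333
M5
G0 X38.52 Y156.89
M3 S460
G01 X50.46 Y156.89 F2333
G01 X50.46 Y98.02 F2333
G01 X38.52 Y98.02 F2333
G01 X38.52 Y156.89 F2333
M5
G0 X0.00 Y0.00

viewBox `0 0 170.22 163.17` with mm width/height → 1 unit = 1 mm. Flip: y_m = 163.17 − y_svg.

**Shape 1** — `<polyline>` line segment, stroke `#ff0000` → score (S460, F2333). Machine vertices: (148.82,25.66) → (33.23,28.22). Open path.

**Shape 2** — `<rect>` rectangle, stroke `#ff0000` → score (S460, F2333). Machine vertices: (75.79,124.88) → (131.09,124.88) → (131.09,82.06) → (75.79,82.06) → (75.79,124.88). Closed: final G1 returns to the first vertex.

**Shape 3** — `<circle>` circle, stroke `#ff0000` → score (S460, F2333). Machine vertices: (148.50,76.92) → (146.80,83.27) → (142.15,87.92) → (135.80,89.62) → (129.45,87.92) → (124.80,83.27) → (123.10,76.92) → (124.80,70.57) → (129.45,65.92) → (135.80,64.22) → (142.15,65.92) → (146.80,70.57) → (148.50,76.92). Closed: final G1 returns to the first vertex.

**Shape 4** — `<rect>` rectangle, stroke `#ff0000` → score (S460, F2333). Machine vertices: (38.52,156.89) → (50.46,156.89) → (50.46,98.02) → (38.52,98.02) → (38.52,156.89). Closed: final G1 returns to the first vertex.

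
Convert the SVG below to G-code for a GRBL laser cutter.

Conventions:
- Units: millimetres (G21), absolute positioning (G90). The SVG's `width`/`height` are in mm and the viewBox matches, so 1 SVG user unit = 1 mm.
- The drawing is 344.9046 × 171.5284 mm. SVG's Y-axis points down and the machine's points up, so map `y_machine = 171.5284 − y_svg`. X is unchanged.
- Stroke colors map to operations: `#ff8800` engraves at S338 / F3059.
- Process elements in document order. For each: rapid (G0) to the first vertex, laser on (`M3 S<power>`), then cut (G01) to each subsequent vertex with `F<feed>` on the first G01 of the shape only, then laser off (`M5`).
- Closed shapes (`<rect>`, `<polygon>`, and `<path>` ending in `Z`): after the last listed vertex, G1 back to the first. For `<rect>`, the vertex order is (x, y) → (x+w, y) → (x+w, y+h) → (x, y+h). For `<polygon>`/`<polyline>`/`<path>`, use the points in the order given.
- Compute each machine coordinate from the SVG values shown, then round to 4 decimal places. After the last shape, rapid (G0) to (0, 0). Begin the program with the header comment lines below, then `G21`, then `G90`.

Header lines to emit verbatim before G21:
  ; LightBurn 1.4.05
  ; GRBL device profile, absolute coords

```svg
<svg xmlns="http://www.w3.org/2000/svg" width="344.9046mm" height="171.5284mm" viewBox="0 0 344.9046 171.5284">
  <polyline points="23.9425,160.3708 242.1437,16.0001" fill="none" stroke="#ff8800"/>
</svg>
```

; LightBurn 1.4.05
; GRBL device profile, absolute coords
G21
G90
G0 X23.9425 Y11.1576
M3 S338
G01 X242.1437 Y155.5283 F3059
M5
G0 X0.0000 Y0.0000

1 u = 1 mm; y_m = 171.5284 − y.

[1] `<polyline>` line segment, #ff8800→engrave S338 F3059: (23.9425,11.1576) → (242.1437,155.5283)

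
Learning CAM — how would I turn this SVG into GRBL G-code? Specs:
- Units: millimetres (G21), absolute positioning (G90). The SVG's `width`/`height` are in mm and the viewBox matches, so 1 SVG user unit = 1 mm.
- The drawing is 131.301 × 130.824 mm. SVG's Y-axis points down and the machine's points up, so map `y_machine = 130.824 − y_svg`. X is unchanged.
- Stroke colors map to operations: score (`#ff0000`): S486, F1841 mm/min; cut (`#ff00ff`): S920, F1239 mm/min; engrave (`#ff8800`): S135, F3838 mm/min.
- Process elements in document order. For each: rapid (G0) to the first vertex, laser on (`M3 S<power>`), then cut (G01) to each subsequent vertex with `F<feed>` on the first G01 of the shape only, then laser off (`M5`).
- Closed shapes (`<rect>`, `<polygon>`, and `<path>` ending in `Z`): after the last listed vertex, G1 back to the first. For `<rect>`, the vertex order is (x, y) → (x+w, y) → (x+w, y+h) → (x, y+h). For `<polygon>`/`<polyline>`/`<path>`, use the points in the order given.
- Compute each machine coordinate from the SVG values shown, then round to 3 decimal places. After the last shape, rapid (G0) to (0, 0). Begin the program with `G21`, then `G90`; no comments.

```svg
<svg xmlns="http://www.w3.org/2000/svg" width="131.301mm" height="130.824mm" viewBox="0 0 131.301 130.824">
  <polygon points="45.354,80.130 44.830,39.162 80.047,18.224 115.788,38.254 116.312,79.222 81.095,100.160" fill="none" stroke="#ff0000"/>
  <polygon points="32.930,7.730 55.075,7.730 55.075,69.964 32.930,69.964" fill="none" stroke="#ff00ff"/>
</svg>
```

G21
G90
G0 X45.354 Y50.694
M3 S486
G01 X44.830 Y91.662 F1841
G01 X80.047 Y112.600
G01 X115.788 Y92.570
G01 X116.312 Y51.602
G01 X81.095 Y30.664
G01 X45.354 Y50.694
M5
G0 X32.930 Y123.094
M3 S920
G01 X55.075 Y123.094 F1239
G01 X55.075 Y60.860
G01 X32.930 Y60.860
G01 X32.930 Y123.094
M5
G0 X0.000 Y0.000

viewBox `0 0 131.301 130.824` with mm width/height → 1 unit = 1 mm. Flip: y_m = 130.824 − y_svg.

**Shape 1** — `<polygon>` regular polygon, stroke `#ff0000` → score (S486, F1841). Machine vertices: (45.354,50.694) → (44.830,91.662) → (80.047,112.600) → (115.788,92.570) → (116.312,51.602) → (81.095,30.664) → (45.354,50.694). Closed: final G1 returns to the first vertex.

**Shape 2** — `<polygon>` rectangle, stroke `#ff00ff` → cut (S920, F1239). Machine vertices: (32.930,123.094) → (55.075,123.094) → (55.075,60.860) → (32.930,60.860) → (32.930,123.094). Closed: final G1 returns to the first vertex.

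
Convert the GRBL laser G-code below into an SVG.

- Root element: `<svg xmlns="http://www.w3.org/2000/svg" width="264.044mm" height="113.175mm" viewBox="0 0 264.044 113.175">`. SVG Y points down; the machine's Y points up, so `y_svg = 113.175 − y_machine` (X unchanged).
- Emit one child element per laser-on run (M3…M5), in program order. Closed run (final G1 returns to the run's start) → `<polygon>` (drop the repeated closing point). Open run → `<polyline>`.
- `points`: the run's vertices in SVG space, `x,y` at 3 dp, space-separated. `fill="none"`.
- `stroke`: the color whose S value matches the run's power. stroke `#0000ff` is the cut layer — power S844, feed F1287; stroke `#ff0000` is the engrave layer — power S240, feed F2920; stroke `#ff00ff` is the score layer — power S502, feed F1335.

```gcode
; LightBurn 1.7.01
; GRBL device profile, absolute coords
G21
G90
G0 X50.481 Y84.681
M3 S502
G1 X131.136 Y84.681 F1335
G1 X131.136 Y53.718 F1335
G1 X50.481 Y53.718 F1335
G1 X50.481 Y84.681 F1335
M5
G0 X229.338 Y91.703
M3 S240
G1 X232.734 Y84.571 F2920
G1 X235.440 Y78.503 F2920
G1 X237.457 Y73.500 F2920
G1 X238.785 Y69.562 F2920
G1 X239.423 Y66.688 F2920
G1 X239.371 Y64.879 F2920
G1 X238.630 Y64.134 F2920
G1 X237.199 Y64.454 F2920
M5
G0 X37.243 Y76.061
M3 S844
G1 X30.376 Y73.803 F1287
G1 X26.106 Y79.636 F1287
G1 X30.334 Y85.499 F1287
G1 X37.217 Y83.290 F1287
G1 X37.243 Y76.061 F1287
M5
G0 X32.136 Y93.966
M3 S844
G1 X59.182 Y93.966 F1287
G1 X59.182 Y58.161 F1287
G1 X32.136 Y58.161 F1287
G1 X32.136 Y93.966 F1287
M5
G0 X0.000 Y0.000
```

Each laser-on run becomes one SVG element. Flip Y back into SVG space with y_svg = 113.175 − y_machine.

Run 1: S502 ⇒ score layer `#ff00ff`. The run returns to its start, so emit a `<polygon>` with points (Y-flipped): 50.481,28.494 131.136,28.494 131.136,59.457 50.481,59.457.

Run 2: the run's S240 means `#ff0000` (engrave). The run is open, so emit a `<polyline>` with points (Y-flipped): 229.338,21.472 232.734,28.604 235.440,34.672 237.457,39.675 238.785,43.613 239.423,46.487 239.371,48.296 238.630,49.041 237.199,48.721.

Run 3: the run's S844 means `#0000ff` (cut). The run returns to its start, so emit a `<polygon>` with points (Y-flipped): 37.243,37.114 30.376,39.372 26.106,33.539 30.334,27.676 37.217,29.885.

Run 4: S844 ⇒ cut layer `#0000ff`. The run returns to its start, so emit a `<polygon>` with points (Y-flipped): 32.136,19.209 59.182,19.209 59.182,55.014 32.136,55.014.

<svg xmlns="http://www.w3.org/2000/svg" width="264.044mm" height="113.175mm" viewBox="0 0 264.044 113.175">
  <polygon points="50.481,28.494 131.136,28.494 131.136,59.457 50.481,59.457" fill="none" stroke="#ff00ff"/>
  <polyline points="229.338,21.472 232.734,28.604 235.440,34.672 237.457,39.675 238.785,43.613 239.423,46.487 239.371,48.296 238.630,49.041 237.199,48.721" fill="none" stroke="#ff0000"/>
  <polygon points="37.243,37.114 30.376,39.372 26.106,33.539 30.334,27.676 37.217,29.885" fill="none" stroke="#0000ff"/>
  <polygon points="32.136,19.209 59.182,19.209 59.182,55.014 32.136,55.014" fill="none" stroke="#0000ff"/>
</svg>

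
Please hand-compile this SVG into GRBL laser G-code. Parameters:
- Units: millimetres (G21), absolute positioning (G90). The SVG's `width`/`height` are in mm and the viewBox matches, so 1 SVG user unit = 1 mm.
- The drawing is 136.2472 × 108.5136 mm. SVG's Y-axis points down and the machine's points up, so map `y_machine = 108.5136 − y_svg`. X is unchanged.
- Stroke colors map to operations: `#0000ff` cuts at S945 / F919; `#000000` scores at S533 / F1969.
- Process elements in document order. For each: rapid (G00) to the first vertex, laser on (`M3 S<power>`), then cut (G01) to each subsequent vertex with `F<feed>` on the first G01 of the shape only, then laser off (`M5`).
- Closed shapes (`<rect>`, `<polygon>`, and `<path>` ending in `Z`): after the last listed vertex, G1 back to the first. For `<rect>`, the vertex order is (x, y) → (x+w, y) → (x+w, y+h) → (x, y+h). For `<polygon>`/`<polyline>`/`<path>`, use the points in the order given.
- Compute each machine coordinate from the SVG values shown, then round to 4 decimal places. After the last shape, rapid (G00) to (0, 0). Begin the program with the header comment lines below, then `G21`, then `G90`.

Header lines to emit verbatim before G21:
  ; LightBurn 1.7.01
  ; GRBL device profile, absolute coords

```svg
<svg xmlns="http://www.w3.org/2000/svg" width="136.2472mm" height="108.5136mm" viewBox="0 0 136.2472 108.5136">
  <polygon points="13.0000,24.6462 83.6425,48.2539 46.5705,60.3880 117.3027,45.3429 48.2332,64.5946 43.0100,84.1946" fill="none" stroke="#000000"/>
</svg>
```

Since the viewBox matches the mm dimensions, user units are millimetres directly. The only transform is the Y-flip y_m = 108.5136 − y_svg.

Shape 1 is a closed polygon drawn with `<polygon>`. Its stroke #000000 means score at S533, F1969. After flipping Y the toolpath is (13.0000,83.8674) → (83.6425,60.2597) → (46.5705,48.1256) → (117.3027,63.1707) → (48.2332,43.9190) → (43.0100,24.3190) → (13.0000,83.8674), returning to the start.

; LightBurn 1.7.01
; GRBL device profile, absolute coords
G21
G90
G00 X13.0000 Y83.8674
M3 S533
G01 X83.6425 Y60.2597 F1969
G01 X46.5705 Y48.1256
G01 X117.3027 Y63.1707
G01 X48.2332 Y43.9190
G01 X43.0100 Y24.3190
G01 X13.0000 Y83.8674
M5
G00 X0.0000 Y0.0000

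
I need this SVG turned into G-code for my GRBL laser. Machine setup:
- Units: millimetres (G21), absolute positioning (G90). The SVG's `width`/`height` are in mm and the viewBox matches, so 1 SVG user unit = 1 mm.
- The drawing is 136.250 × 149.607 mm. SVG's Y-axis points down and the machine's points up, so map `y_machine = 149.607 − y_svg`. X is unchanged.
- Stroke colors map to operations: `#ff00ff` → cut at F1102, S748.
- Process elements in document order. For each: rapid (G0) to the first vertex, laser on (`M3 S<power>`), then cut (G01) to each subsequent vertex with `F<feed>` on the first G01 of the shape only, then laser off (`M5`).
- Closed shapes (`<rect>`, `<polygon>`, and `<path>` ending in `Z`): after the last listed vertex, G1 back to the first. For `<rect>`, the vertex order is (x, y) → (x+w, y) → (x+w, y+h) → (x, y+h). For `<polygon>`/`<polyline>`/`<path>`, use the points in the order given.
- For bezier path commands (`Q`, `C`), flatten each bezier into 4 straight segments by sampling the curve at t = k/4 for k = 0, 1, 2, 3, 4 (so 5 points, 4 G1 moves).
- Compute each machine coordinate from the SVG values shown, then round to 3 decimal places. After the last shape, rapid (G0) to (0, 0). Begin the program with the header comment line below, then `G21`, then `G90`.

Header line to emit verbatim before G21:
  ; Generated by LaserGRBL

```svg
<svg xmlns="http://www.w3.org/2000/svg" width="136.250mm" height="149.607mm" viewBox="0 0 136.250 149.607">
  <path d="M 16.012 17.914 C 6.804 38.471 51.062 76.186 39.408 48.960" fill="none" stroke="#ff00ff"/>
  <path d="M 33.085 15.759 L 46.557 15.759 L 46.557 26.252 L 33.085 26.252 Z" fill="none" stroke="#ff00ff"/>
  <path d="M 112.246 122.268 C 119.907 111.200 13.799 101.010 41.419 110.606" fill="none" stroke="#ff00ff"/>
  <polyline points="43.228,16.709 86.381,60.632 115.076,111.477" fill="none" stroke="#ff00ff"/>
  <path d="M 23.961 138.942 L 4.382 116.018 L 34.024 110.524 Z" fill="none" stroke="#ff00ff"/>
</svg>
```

Since the viewBox matches the mm dimensions, user units are millimetres directly. The only transform is the Y-flip y_m = 149.607 − y_svg.

Shape 1 is a cubic bezier drawn with `<path>`. Its stroke #ff00ff means cut at S748, F1102. After flipping Y the toolpath is (16.012,131.693) → (17.422,114.341) → (28.627,98.251) → (39.374,91.121) → (39.408,100.647).

Shape 2 is a rectangle drawn with `<path>`. Its stroke #ff00ff means cut at S748, F1102. After flipping Y the toolpath is (33.085,133.848) → (46.557,133.848) → (46.557,123.355) → (33.085,123.355) → (33.085,133.848), returning to the start.

Shape 3 is a cubic bezier drawn with `<path>`. Its stroke #ff00ff means cut at S748, F1102. After flipping Y the toolpath is (112.246,27.339) → (100.527,35.180) → (69.348,40.919) → (41.911,42.784) → (41.419,39.001).

Shape 4 is a open polyline drawn with `<polyline>`. Its stroke #ff00ff means cut at S748, F1102. After flipping Y the toolpath is (43.228,132.898) → (86.381,88.975) → (115.076,38.130).

Shape 5 is a regular polygon drawn with `<path>`. Its stroke #ff00ff means cut at S748, F1102. After flipping Y the toolpath is (23.961,10.665) → (4.382,33.589) → (34.024,39.083) → (23.961,10.665), returning to the start.

; Generated by LaserGRBL
G21
G90
G0 X16.012 Y131.693
M3 S748
G01 X17.422 Y114.341 F1102
G01 X28.627 Y98.251
G01 X39.374 Y91.121
G01 X39.408 Y100.647
M5
G0 X33.085 Y133.848
M3 S748
G01 X46.557 Y133.848 F1102
G01 X46.557 Y123.355
G01 X33.085 Y123.355
G01 X33.085 Y133.848
M5
G0 X112.246 Y27.339
M3 S748
G01 X100.527 Y35.180 F1102
G01 X69.348 Y40.919
G01 X41.911 Y42.784
G01 X41.419 Y39.001
M5
G0 X43.228 Y132.898
M3 S748
G01 X86.381 Y88.975 F1102
G01 X115.076 Y38.130
M5
G0 X23.961 Y10.665
M3 S748
G01 X4.382 Y33.589 F1102
G01 X34.024 Y39.083
G01 X23.961 Y10.665
M5
G0 X0.000 Y0.000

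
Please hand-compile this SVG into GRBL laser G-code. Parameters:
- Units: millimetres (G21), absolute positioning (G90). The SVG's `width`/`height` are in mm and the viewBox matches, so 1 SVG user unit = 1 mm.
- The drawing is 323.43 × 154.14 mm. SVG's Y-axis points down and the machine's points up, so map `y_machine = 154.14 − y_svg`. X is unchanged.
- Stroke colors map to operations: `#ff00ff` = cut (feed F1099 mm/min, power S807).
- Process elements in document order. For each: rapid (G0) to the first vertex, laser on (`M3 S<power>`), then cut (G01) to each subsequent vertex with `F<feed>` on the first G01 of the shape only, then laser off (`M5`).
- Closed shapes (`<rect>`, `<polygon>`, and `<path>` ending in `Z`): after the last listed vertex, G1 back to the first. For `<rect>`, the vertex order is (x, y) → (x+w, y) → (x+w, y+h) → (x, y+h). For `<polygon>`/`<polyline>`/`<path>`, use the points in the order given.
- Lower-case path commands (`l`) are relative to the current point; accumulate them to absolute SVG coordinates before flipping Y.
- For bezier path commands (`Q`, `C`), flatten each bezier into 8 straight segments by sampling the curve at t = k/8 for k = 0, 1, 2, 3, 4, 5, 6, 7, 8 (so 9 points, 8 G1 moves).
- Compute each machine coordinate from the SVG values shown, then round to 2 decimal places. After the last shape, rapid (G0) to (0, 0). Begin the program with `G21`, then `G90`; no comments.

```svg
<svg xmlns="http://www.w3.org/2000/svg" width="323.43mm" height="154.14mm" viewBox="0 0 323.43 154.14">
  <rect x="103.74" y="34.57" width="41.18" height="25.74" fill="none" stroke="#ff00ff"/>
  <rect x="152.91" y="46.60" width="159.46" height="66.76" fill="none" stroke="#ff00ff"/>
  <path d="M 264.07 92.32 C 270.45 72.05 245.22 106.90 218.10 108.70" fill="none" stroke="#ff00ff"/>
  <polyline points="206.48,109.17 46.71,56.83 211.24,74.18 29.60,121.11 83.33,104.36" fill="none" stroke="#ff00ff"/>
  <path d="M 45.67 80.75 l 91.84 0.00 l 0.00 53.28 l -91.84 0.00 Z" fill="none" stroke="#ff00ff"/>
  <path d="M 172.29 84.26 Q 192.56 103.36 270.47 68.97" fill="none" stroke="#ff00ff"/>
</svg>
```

G21
G90
G0 X103.74 Y119.57
M3 S807
G01 X144.92 Y119.57 F1099
G01 X144.92 Y93.83
G01 X103.74 Y93.83
G01 X103.74 Y119.57
M5
G0 X152.91 Y107.54
M3 S807
G01 X312.37 Y107.54 F1099
G01 X312.37 Y40.78
G01 X152.91 Y40.78
G01 X152.91 Y107.54
M5
G0 X264.07 Y61.82
M3 S807
G01 X265.04 Y67.01 F1099
G01 X263.39 Y68.07
G01 X259.48 Y66.02
G01 X253.65 Y61.91
G01 X246.25 Y56.76
G01 X237.62 Y51.61
G01 X228.12 Y47.49
G01 X218.10 Y45.44
M5
G0 X206.48 Y44.97
M3 S807
G01 X46.71 Y97.31 F1099
G01 X211.24 Y79.96
G01 X29.60 Y33.03
G01 X83.33 Y49.78
M5
G0 X45.67 Y73.39
M3 S807
G01 X137.51 Y73.39 F1099
G01 X137.51 Y20.11
G01 X45.67 Y20.11
G01 X45.67 Y73.39
M5
G0 X172.29 Y69.88
M3 S807
G01 X178.26 Y65.94 F1099
G01 X186.03 Y63.67
G01 X195.60 Y63.08
G01 X206.97 Y64.15
G01 X220.14 Y66.90
G01 X235.12 Y71.32
G01 X251.89 Y77.41
G01 X270.47 Y85.17
M5
G0 X0.00 Y0.00

viewBox `0 0 323.43 154.14` with mm width/height → 1 unit = 1 mm. Flip: y_m = 154.14 − y_svg.

**Shape 1** — `<rect>` rectangle, stroke `#ff00ff` → cut (S807, F1099). Machine vertices: (103.74,119.57) → (144.92,119.57) → (144.92,93.83) → (103.74,93.83) → (103.74,119.57). Closed: final G1 returns to the first vertex.

**Shape 2** — `<rect>` rectangle, stroke `#ff00ff` → cut (S807, F1099). Machine vertices: (152.91,107.54) → (312.37,107.54) → (312.37,40.78) → (152.91,40.78) → (152.91,107.54). Closed: final G1 returns to the first vertex.

**Shape 3** — `<path>` cubic bezier, stroke `#ff00ff` → cut (S807, F1099). Control points (SVG): P0=(264.07,92.32), P1=(270.45,72.05), P2=(245.22,106.90), P3=(218.10,108.70); sampled at t=k/8. Machine vertices: (264.07,61.82) → (265.04,67.01) → (263.39,68.07) → (259.48,66.02) → (253.65,61.91) → (246.25,56.76) → (237.62,51.61) → (228.12,47.49) → (218.10,45.44). Open path.

**Shape 4** — `<polyline>` open polyline, stroke `#ff00ff` → cut (S807, F1099). Machine vertices: (206.48,44.97) → (46.71,97.31) → (211.24,79.96) → (29.60,33.03) → (83.33,49.78). Open path.

**Shape 5** — `<path>` rectangle, stroke `#ff00ff` → cut (S807, F1099). Machine vertices: (45.67,73.39) → (137.51,73.39) → (137.51,20.11) → (45.67,20.11) → (45.67,73.39). Closed: final G1 returns to the first vertex.

**Shape 6** — `<path>` quadratic bezier, stroke `#ff00ff` → cut (S807, F1099). Control points (SVG): P0=(172.29,84.26), P1=(192.56,103.36), P2=(270.47,68.97); sampled at t=k/8. Machine vertices: (172.29,69.88) → (178.26,65.94) → (186.03,63.67) → (195.60,63.08) → (206.97,64.15) → (220.14,66.90) → (235.12,71.32) → (251.89,77.41) → (270.47,85.17). Open path.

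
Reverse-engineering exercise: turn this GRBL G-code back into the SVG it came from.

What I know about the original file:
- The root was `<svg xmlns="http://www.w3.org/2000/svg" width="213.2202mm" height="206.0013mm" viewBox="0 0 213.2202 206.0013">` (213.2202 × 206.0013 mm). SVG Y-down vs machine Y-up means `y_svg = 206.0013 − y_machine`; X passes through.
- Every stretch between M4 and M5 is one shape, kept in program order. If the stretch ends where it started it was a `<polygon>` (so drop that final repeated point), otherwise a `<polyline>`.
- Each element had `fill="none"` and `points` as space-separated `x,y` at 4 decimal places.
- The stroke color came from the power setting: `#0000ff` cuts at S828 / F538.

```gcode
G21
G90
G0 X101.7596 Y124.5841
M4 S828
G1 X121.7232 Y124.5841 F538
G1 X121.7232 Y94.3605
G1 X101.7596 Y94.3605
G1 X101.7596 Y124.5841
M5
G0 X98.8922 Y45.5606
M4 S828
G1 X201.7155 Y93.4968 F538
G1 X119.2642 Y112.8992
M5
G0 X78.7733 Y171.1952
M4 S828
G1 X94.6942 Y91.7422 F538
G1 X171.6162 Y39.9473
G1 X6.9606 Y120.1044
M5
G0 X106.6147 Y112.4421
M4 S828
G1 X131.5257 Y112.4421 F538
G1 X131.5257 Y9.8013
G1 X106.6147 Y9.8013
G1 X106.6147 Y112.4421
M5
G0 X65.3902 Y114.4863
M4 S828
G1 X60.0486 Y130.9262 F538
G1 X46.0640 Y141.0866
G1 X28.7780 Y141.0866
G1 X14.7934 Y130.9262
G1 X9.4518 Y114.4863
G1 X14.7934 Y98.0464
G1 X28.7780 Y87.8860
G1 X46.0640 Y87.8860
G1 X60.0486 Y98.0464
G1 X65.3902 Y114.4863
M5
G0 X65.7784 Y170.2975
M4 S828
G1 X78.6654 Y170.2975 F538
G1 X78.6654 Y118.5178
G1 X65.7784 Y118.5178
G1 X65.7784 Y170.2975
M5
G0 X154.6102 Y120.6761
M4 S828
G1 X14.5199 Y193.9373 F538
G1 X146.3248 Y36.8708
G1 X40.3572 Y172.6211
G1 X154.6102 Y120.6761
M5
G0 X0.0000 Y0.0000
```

<svg xmlns="http://www.w3.org/2000/svg" width="213.2202mm" height="206.0013mm" viewBox="0 0 213.2202 206.0013">
  <polygon points="101.7596,81.4172 121.7232,81.4172 121.7232,111.6408 101.7596,111.6408" fill="none" stroke="#0000ff"/>
  <polyline points="98.8922,160.4407 201.7155,112.5045 119.2642,93.1021" fill="none" stroke="#0000ff"/>
  <polyline points="78.7733,34.8061 94.6942,114.2591 171.6162,166.0540 6.9606,85.8969" fill="none" stroke="#0000ff"/>
  <polygon points="106.6147,93.5592 131.5257,93.5592 131.5257,196.2000 106.6147,196.2000" fill="none" stroke="#0000ff"/>
  <polygon points="65.3902,91.5150 60.0486,75.0751 46.0640,64.9147 28.7780,64.9147 14.7934,75.0751 9.4518,91.5150 14.7934,107.9549 28.7780,118.1153 46.0640,118.1153 60.0486,107.9549" fill="none" stroke="#0000ff"/>
  <polygon points="65.7784,35.7038 78.6654,35.7038 78.6654,87.4835 65.7784,87.4835" fill="none" stroke="#0000ff"/>
  <polygon points="154.6102,85.3252 14.5199,12.0640 146.3248,169.1305 40.3572,33.3802" fill="none" stroke="#0000ff"/>
</svg>

Each laser-on run becomes one SVG element. Flip Y back into SVG space with y_svg = 206.0013 − y_machine. Every run uses S828, so all elements get stroke `#0000ff` (cut).

Run 1: The run returns to its start, so emit a `<polygon>` with points (Y-flipped): 101.7596,81.4172 121.7232,81.4172 121.7232,111.6408 101.7596,111.6408.

Run 2: The run is open, so emit a `<polyline>` with points (Y-flipped): 98.8922,160.4407 201.7155,112.5045 119.2642,93.1021.

Run 3: The run is open, so emit a `<polyline>` with points (Y-flipped): 78.7733,34.8061 94.6942,114.2591 171.6162,166.0540 6.9606,85.8969.

Run 4: The run returns to its start, so emit a `<polygon>` with points (Y-flipped): 106.6147,93.5592 131.5257,93.5592 131.5257,196.2000 106.6147,196.2000.

Run 5: The run returns to its start, so emit a `<polygon>` with points (Y-flipped): 65.3902,91.5150 60.0486,75.0751 46.0640,64.9147 28.7780,64.9147 14.7934,75.0751 9.4518,91.5150 14.7934,107.9549 28.7780,118.1153 46.0640,118.1153 60.0486,107.9549.

Run 6: The run returns to its start, so emit a `<polygon>` with points (Y-flipped): 65.7784,35.7038 78.6654,35.7038 78.6654,87.4835 65.7784,87.4835.

Run 7: The run returns to its start, so emit a `<polygon>` with points (Y-flipped): 154.6102,85.3252 14.5199,12.0640 146.3248,169.1305 40.3572,33.3802.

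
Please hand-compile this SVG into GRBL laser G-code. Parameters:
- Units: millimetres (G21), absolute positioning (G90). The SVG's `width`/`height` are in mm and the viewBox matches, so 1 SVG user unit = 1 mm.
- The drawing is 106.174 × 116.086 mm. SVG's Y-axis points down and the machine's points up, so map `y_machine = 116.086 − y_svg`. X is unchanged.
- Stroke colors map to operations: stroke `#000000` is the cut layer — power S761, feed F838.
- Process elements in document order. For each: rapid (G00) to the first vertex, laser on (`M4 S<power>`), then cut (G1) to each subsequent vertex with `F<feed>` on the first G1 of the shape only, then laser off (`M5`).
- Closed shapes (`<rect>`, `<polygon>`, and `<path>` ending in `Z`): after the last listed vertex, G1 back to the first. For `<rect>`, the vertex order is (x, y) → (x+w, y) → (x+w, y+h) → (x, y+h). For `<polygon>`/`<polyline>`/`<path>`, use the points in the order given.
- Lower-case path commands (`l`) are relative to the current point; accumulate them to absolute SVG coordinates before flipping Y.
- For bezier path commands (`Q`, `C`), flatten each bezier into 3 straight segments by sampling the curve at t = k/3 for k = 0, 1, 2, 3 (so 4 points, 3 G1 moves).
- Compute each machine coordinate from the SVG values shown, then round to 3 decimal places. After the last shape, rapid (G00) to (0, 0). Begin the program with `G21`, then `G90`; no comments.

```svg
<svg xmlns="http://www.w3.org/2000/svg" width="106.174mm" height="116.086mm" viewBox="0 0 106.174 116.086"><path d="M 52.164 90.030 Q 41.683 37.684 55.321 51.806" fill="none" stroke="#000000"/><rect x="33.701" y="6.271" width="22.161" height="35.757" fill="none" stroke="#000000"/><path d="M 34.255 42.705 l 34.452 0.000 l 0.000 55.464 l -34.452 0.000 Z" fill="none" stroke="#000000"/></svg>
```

G21
G90
G00 X52.164 Y26.056
M4 S761
G1 X47.857 Y53.568 F838
G1 X48.909 Y66.309
G1 X55.321 Y64.280
M5
G00 X33.701 Y109.815
M4 S761
G1 X55.862 Y109.815 F838
G1 X55.862 Y74.058
G1 X33.701 Y74.058
G1 X33.701 Y109.815
M5
G00 X34.255 Y73.381
M4 S761
G1 X68.707 Y73.381 F838
G1 X68.707 Y17.917
G1 X34.255 Y17.917
G1 X34.255 Y73.381
M5
G00 X0.000 Y0.000

1 u = 1 mm; y_m = 116.086 − y.

[1] `<path>` quadratic bezier, #000000→cut S761 F838: (52.164,26.056) → (47.857,53.568) → (48.909,66.309) → (55.321,64.280)

[2] `<rect>` rectangle, #000000→cut S761 F838: (33.701,109.815) → (55.862,109.815) → (55.862,74.058) → (33.701,74.058) → (33.701,109.815) (closed)

[3] `<path>` rectangle, #000000→cut S761 F838: (34.255,73.381) → (68.707,73.381) → (68.707,17.917) → (34.255,17.917) → (34.255,73.381) (closed)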